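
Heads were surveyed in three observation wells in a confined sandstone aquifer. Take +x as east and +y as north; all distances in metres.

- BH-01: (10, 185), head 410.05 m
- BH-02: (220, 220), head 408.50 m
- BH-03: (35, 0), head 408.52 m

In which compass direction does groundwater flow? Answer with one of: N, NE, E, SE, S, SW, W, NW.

SE

Taking BH-01 as reference: BH-02−BH-01 = (210, 35, -1.55); BH-03−BH-01 = (25, -185, -1.53).
Solve a·Δx + b·Δy = Δh: det = 210·(-185) − 25·35 = -39725.
∂h/∂x = [(-1.55)·(-185) − (-1.53)·35] / -39725 = -0.008566
∂h/∂y = [210·(-1.53) − 25·(-1.55)] / -39725 = +0.007113
Flow = −∇h = (+0.008566 east, -0.007113 north), which points southeast.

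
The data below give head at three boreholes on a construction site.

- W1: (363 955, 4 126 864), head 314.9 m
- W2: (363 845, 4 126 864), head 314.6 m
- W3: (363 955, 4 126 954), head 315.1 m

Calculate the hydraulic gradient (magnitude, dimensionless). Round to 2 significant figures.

∂h/∂x = (314.6 − 314.9) / (363845 − 363955) = +0.002727
∂h/∂y = (315.1 − 314.9) / (4126954 − 4126864) = +0.002222
|∇h| = √(0.002727² + 0.002222²) = 0.003518

0.0035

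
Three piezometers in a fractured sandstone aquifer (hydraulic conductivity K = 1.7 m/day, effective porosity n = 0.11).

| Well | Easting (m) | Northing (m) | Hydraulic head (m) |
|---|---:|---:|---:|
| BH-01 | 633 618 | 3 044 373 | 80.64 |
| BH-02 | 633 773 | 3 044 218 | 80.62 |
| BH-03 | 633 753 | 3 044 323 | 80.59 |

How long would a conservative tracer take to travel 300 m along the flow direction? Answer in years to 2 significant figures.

Taking BH-01 as reference: BH-02−BH-01 = (155, -155, -0.02); BH-03−BH-01 = (135, -50, -0.05).
Determinant of the coordinate differences = 155·(-50) − 135·(-155) = 13175.
∂h/∂x = [(-0.02)·(-50) − (-0.05)·(-155)] / 13175 = -0.0005123
∂h/∂y = [155·(-0.05) − 135·(-0.02)] / 13175 = -0.0003833
|∇h| = √(-0.0005123² + -0.0003833²) = 0.0006398
Seepage velocity v = K·i/n = 1.7 × 0.0006398 / 0.11 = 0.009888 m/day.
t = 300 / 0.009888 = 3.034e+04 days = 83.1 years.

83 years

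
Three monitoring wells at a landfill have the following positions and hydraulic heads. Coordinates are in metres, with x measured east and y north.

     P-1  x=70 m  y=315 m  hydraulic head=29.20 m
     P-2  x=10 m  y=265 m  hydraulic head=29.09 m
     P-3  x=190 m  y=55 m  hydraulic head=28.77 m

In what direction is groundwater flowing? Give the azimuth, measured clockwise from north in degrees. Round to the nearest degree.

190°

Taking P-1 as reference: P-2−P-1 = (-60, -50, -0.11); P-3−P-1 = (120, -260, -0.43).
Determinant of the coordinate differences = (-60)·(-260) − 120·(-50) = 21600.
∂h/∂x = [(-0.11)·(-260) − (-0.43)·(-50)] / 21600 = +0.0003287
∂h/∂y = [(-60)·(-0.43) − 120·(-0.11)] / 21600 = +0.001806
Flow direction (−∇h) has components (-0.0003287 E, -0.001806 N).
Azimuth = atan2(E, N) = atan2(-0.0003287, -0.001806) = 190.3° ≈ 190°.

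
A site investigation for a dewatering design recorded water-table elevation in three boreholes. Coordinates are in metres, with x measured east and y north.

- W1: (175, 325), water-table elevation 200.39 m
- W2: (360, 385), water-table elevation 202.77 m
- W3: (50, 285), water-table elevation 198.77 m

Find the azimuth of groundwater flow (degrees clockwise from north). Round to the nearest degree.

318°

With h = a·x + b·y + c and W1 as origin, the differences give:
  185·a + 60·b = +2.38
  (-125)·a + (-40)·b = -1.62
Eliminate b (×(-40) and ×60, subtract): 100·a = 2.000 → a = ∂h/∂x = +0.02000
Back-substitute: b = ∂h/∂y = -0.02200.
Flow direction (−∇h) has components (-0.02000 E, +0.02200 N).
Azimuth = atan2(E, N) = atan2(-0.02000, +0.02200) = 317.7° ≈ 318°.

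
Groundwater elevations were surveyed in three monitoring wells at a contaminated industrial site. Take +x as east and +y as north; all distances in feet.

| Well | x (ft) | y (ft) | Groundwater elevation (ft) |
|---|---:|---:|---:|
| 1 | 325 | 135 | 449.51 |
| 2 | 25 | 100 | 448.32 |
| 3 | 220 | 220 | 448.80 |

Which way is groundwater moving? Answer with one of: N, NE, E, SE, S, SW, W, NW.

Taking 1 as reference: 2−1 = (-300, -35, -1.19); 3−1 = (-105, 85, -0.71).
Determinant of the coordinate differences = (-300)·85 − (-105)·(-35) = -29175.
∂h/∂x = [(-1.19)·85 − (-0.71)·(-35)] / -29175 = +0.004319
∂h/∂y = [(-300)·(-0.71) − (-105)·(-1.19)] / -29175 = -0.003018
Flow = −∇h = (-0.004319 east, +0.003018 north), which points northwest.

NW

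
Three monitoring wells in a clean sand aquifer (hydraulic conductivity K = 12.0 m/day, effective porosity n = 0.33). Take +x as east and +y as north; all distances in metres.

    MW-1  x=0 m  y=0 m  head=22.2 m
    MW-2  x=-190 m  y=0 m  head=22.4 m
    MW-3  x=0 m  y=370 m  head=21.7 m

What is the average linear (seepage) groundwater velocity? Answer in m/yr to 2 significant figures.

23 m/yr

∂h/∂x = (22.4 − 22.2) / (-190 − 0) = -0.001053
∂h/∂y = (21.7 − 22.2) / (370 − 0) = -0.001351
|∇h| = √(-0.001053² + -0.001351²) = 0.001713
Seepage velocity v = K·i/n = 12.0 × 0.001713 / 0.33 = 0.06229 m/day = 22.75 m/yr.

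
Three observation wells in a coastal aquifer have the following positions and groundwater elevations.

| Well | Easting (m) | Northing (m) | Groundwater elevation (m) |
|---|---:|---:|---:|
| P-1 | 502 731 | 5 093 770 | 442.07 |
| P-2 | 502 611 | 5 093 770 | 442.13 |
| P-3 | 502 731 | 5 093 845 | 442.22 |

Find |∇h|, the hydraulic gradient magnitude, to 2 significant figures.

∂h/∂x = (442.13 − 442.07) / (502611 − 502731) = -0.0005000
∂h/∂y = (442.22 − 442.07) / (5093845 − 5093770) = +0.002000
|∇h| = √(-0.0005000² + 0.002000²) = 0.002062

0.0021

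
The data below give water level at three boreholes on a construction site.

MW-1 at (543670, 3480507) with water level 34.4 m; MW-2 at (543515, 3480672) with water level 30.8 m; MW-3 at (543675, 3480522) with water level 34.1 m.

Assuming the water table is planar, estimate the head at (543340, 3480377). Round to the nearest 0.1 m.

Differences from MW-1: to MW-2 (Δx, Δy, Δh) = (-155, 165, -3.6); to MW-3 = (5, 15, -0.3).
Solve a·Δx + b·Δy = Δh: det = (-155)·15 − 5·165 = -3150.
∂h/∂x = [(-3.6)·15 − (-0.3)·165] / -3150 = +0.001429
∂h/∂y = [(-155)·(-0.3) − 5·(-3.6)] / -3150 = -0.02048
h(543340, 3480377) = 34.4 + (+0.001429)·(-330) + (-0.02048)·(-130) = 34.4 -0.471 +2.662 = 36.590 m.

36.6 m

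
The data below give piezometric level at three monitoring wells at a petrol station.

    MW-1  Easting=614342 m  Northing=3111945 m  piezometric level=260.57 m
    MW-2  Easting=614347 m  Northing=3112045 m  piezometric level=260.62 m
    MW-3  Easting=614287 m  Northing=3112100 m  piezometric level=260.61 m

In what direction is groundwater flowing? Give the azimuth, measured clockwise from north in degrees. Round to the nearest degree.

With h = a·x + b·y + c and MW-1 as origin, the differences give:
  5·a + 100·b = +0.05
  (-55)·a + 155·b = +0.04
Eliminate b (×155 and ×100, subtract): 6275·a = 3.750 → a = ∂h/∂x = +0.0005976
Back-substitute: b = ∂h/∂y = +0.0004701.
Flow direction (−∇h) has components (-0.0005976 E, -0.0004701 N).
Azimuth = atan2(E, N) = atan2(-0.0005976, -0.0004701) = 231.8° ≈ 232°.

232°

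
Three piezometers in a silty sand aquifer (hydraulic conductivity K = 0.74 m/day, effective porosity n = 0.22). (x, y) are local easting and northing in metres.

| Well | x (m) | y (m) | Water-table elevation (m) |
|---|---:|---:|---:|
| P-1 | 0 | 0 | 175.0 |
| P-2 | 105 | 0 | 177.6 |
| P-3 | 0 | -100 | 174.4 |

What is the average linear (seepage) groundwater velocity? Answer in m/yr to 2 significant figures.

31 m/yr

∂h/∂x = (177.6 − 175.0) / (105 − 0) = +0.02476
∂h/∂y = (174.4 − 175.0) / (-100 − 0) = +0.006000
|∇h| = √(0.02476² + 0.006000²) = 0.02548
Seepage velocity v = K·i/n = 0.74 × 0.02548 / 0.22 = 0.08571 m/day = 31.31 m/yr.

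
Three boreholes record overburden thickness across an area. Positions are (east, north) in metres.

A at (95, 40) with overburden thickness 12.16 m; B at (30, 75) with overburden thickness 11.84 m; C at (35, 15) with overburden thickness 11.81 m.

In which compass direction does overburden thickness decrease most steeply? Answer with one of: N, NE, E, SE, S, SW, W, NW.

Differences from A: to B (Δx, Δy, Δh) = (-65, 35, -0.32); to C = (-60, -25, -0.35).
Determinant of the coordinate differences = (-65)·(-25) − (-60)·35 = 3725.
∂d/∂x = [(-0.32)·(-25) − (-0.35)·35] / 3725 = +0.005436
∂d/∂y = [(-65)·(-0.35) − (-60)·(-0.32)] / 3725 = +0.0009530
Steepest decrease is along −∇f = (-0.005436 E, -0.0009530 N) → west.

W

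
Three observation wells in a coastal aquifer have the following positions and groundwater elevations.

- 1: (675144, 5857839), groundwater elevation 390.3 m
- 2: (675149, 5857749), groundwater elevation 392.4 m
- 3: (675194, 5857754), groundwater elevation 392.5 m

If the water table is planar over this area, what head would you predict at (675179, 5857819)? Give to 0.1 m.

Three-point gradient (reference 1): Δ to 2 = (5, -90, +2.1), Δ to 3 = (50, -85, +2.2).
∂h/∂x = +0.004785, ∂h/∂y = -0.02307 (det = 4075).
h(675179, 5857819) = 390.3 + (+0.004785)·(35) + (-0.02307)·(-20) = 390.3 +0.167 +0.461 = 390.929 m.

390.9 m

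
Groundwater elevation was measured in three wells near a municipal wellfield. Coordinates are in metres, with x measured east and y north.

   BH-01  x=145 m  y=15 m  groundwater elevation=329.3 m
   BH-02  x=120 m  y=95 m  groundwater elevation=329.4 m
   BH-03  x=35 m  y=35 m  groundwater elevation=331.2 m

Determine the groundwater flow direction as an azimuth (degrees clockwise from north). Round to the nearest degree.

076°

With h = a·x + b·y + c and BH-01 as origin, the differences give:
  (-25)·a + 80·b = +0.1
  (-110)·a + 20·b = +1.9
Eliminate b (×20 and ×80, subtract): 8300·a = -150.00 → a = ∂h/∂x = -0.01807
Back-substitute: b = ∂h/∂y = -0.004398.
Flow direction (−∇h) has components (+0.01807 E, +0.004398 N).
Azimuth = atan2(E, N) = atan2(+0.01807, +0.004398) = 76.3° ≈ 076°.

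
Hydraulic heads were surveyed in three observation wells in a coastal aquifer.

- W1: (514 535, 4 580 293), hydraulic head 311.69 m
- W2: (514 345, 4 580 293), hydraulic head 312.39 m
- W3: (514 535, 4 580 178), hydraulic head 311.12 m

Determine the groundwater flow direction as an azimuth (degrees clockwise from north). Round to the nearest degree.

143°

∂h/∂x = (312.39 − 311.69) / (514345 − 514535) = -0.003684
∂h/∂y = (311.12 − 311.69) / (4580178 − 4580293) = +0.004957
Flow direction (−∇h) has components (+0.003684 E, -0.004957 N).
Azimuth = atan2(E, N) = atan2(+0.003684, -0.004957) = 143.4° ≈ 143°.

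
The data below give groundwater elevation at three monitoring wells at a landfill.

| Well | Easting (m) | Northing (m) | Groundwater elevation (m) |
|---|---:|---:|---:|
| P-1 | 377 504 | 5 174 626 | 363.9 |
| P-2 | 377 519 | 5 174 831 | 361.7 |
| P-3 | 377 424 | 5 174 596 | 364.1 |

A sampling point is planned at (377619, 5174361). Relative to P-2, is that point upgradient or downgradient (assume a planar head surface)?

Differences from P-1: to P-2 (Δx, Δy, Δh) = (15, 205, -2.2); to P-3 = (-80, -30, +0.2).
Determinant of the coordinate differences = 15·(-30) − (-80)·205 = 15950.
∂h/∂x = [(-2.2)·(-30) − (+0.2)·205] / 15950 = +0.001567
∂h/∂y = [15·(+0.2) − (-80)·(-2.2)] / 15950 = -0.01085
Head at (377619, 5174361) = 363.9 + (+0.001567)·(115) + (-0.01085)·(-265) = 366.95 m.
That is higher than the 361.7 m at P-2, so the point is upgradient.

upgradient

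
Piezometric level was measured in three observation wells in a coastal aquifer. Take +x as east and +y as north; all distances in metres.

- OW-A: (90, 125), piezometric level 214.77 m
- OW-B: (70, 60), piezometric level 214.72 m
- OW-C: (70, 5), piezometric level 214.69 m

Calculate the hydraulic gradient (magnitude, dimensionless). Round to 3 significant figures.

Three-point gradient (reference OW-A): Δ to OW-B = (-20, -65, -0.05), Δ to OW-C = (-20, -120, -0.08).
∂h/∂x = +0.0007273, ∂h/∂y = +0.0005455 (det = 1100).
|∇h| = √(0.0007273² + 0.0005455²) = 0.0009091

0.000909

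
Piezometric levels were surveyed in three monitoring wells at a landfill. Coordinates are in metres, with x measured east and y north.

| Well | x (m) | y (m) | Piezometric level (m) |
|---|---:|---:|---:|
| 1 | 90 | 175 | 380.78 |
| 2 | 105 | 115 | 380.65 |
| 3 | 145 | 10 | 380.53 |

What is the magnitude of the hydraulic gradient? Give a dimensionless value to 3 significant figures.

Taking 1 as reference: 2−1 = (15, -60, -0.13); 3−1 = (55, -165, -0.25).
Solve a·Δx + b·Δy = Δh: det = 15·(-165) − 55·(-60) = 825.
∂h/∂x = [(-0.13)·(-165) − (-0.25)·(-60)] / 825 = +0.007818
∂h/∂y = [15·(-0.25) − 55·(-0.13)] / 825 = +0.004121
|∇h| = √(0.007818² + 0.004121²) = 0.008838

0.00884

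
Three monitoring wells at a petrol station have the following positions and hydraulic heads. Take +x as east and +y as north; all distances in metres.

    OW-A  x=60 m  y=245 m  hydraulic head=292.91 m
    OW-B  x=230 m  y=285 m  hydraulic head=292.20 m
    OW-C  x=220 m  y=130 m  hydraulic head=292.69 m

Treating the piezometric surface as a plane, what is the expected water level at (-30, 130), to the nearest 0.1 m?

Three-point gradient (reference OW-A): Δ to OW-B = (170, 40, -0.71), Δ to OW-C = (160, -115, -0.22).
∂h/∂x = -0.003486, ∂h/∂y = -0.002936 (det = -25950).
h(-30, 130) = 292.91 + (-0.003486)·(-90) + (-0.002936)·(-115) = 292.91 +0.314 +0.338 = 293.561 m.

293.6 m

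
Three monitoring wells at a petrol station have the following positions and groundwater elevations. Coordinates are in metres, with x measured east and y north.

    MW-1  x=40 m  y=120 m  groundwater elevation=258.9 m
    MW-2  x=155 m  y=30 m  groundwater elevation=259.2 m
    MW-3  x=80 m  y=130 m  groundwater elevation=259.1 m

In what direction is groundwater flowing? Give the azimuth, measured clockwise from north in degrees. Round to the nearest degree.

242°

With h = a·x + b·y + c and MW-1 as origin, the differences give:
  115·a + (-90)·b = +0.3
  40·a + 10·b = +0.2
Eliminate b (×10 and ×(-90), subtract): 4750·a = 21.00 → a = ∂h/∂x = +0.004421
Back-substitute: b = ∂h/∂y = +0.002316.
Flow direction (−∇h) has components (-0.004421 E, -0.002316 N).
Azimuth = atan2(E, N) = atan2(-0.004421, -0.002316) = 242.4° ≈ 242°.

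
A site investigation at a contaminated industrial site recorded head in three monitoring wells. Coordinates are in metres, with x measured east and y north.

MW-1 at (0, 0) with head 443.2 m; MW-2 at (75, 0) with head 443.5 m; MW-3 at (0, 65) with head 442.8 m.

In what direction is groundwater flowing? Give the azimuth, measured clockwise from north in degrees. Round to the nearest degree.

327°

∂h/∂x = (443.5 − 443.2) / (75 − 0) = +0.004000
∂h/∂y = (442.8 − 443.2) / (65 − 0) = -0.006154
Flow direction (−∇h) has components (-0.004000 E, +0.006154 N).
Azimuth = atan2(E, N) = atan2(-0.004000, +0.006154) = 327.0° ≈ 327°.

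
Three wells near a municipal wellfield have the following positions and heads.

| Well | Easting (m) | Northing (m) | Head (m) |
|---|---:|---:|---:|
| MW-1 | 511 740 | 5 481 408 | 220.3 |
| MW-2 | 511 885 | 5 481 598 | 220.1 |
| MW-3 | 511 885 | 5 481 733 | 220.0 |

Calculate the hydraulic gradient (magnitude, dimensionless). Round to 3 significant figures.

0.000846

With h = a·x + b·y + c and MW-1 as origin, the differences give:
  145·a + 190·b = -0.2
  145·a + 325·b = -0.3
Eliminate b (×325 and ×190, subtract): 19575·a = -8.00 → a = ∂h/∂x = -0.0004087
Back-substitute: b = ∂h/∂y = -0.0007407.
|∇h| = √(-0.0004087² + -0.0007407²) = 0.000846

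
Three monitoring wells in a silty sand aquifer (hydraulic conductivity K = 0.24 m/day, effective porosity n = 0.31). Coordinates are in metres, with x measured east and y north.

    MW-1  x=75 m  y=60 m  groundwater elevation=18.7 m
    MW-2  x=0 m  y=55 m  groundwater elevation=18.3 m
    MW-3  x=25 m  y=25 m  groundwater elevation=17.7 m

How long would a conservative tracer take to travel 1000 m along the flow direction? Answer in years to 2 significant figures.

Differences from MW-1: to MW-2 (Δx, Δy, Δh) = (-75, -5, -0.4); to MW-3 = (-50, -35, -1.0).
Determinant of the coordinate differences = (-75)·(-35) − (-50)·(-5) = 2375.
∂h/∂x = [(-0.4)·(-35) − (-1.0)·(-5)] / 2375 = +0.003789
∂h/∂y = [(-75)·(-1.0) − (-50)·(-0.4)] / 2375 = +0.02316
|∇h| = √(0.003789² + 0.02316²) = 0.02347
Seepage velocity v = K·i/n = 0.24 × 0.02347 / 0.31 = 0.01817 m/day.
t = 1000 / 0.01817 = 5.504e+04 days = 151 years.

150 years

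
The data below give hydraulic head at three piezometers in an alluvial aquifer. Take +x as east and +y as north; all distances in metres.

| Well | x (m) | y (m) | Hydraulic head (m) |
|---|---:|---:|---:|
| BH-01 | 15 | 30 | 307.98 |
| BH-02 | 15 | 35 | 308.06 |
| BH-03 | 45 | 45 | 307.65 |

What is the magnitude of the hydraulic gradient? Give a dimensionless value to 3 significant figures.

Differences from BH-01: to BH-02 (Δx, Δy, Δh) = (0, 5, +0.08); to BH-03 = (30, 15, -0.33).
Determinant of the coordinate differences = 0·15 − 30·5 = -150.
∂h/∂x = [(+0.08)·15 − (-0.33)·5] / -150 = -0.01900
∂h/∂y = [0·(-0.33) − 30·(+0.08)] / -150 = +0.01600
|∇h| = √(-0.01900² + 0.01600²) = 0.02484

0.0248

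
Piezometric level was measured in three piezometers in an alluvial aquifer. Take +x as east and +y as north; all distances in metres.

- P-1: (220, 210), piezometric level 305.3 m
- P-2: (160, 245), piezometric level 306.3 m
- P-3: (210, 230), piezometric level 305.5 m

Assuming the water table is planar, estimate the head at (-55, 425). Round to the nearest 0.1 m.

Three-point gradient (reference P-1): Δ to P-2 = (-60, 35, +1.0), Δ to P-3 = (-10, 20, +0.2).
∂h/∂x = -0.01529, ∂h/∂y = +0.002353 (det = -850).
h(-55, 425) = 305.3 + (-0.01529)·(-275) + (+0.002353)·(215) = 305.3 +4.206 +0.506 = 310.012 m.

310.0 m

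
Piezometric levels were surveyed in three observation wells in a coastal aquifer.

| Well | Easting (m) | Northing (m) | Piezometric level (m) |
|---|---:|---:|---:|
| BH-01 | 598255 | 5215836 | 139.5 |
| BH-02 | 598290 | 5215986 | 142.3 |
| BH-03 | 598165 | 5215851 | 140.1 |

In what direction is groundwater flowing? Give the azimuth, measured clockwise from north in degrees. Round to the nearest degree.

Taking BH-01 as reference: BH-02−BH-01 = (35, 150, +2.8); BH-03−BH-01 = (-90, 15, +0.6).
Solve a·Δx + b·Δy = Δh: det = 35·15 − (-90)·150 = 14025.
∂h/∂x = [(+2.8)·15 − (+0.6)·150] / 14025 = -0.003422
∂h/∂y = [35·(+0.6) − (-90)·(+2.8)] / 14025 = +0.01947
Flow direction (−∇h) has components (+0.003422 E, -0.01947 N).
Azimuth = atan2(E, N) = atan2(+0.003422, -0.01947) = 170.0° ≈ 170°.

170°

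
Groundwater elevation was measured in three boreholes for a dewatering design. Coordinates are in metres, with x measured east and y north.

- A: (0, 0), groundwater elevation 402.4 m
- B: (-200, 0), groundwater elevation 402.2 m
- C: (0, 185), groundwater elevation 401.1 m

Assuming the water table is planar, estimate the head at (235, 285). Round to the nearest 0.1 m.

∂h/∂x = (402.2 − 402.4) / (-200 − 0) = +0.0010000
∂h/∂y = (401.1 − 402.4) / (185 − 0) = -0.007027
h(235, 285) = 402.4 + (+0.0010000)·(235) + (-0.007027)·(285) = 402.4 +0.235 -2.003 = 400.632 m.

400.6 m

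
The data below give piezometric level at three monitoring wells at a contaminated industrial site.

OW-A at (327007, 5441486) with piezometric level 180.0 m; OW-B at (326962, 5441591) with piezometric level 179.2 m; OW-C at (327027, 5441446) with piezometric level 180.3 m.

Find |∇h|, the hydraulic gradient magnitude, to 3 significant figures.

Differences from OW-A: to OW-B (Δx, Δy, Δh) = (-45, 105, -0.8); to OW-C = (20, -40, +0.3).
Determinant of the coordinate differences = (-45)·(-40) − 20·105 = -300.
∂h/∂x = [(-0.8)·(-40) − (+0.3)·105] / -300 = -0.001667
∂h/∂y = [(-45)·(+0.3) − 20·(-0.8)] / -300 = -0.008333
|∇h| = √(-0.001667² + -0.008333²) = 0.008498

0.00850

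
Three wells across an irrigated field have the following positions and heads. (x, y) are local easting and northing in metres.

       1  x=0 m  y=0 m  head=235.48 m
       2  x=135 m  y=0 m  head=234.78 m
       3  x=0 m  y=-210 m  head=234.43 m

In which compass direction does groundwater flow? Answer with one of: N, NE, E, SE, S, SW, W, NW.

∂h/∂x = (234.78 − 235.48) / (135 − 0) = -0.005185
∂h/∂y = (234.43 − 235.48) / (-210 − 0) = +0.005000
Flow = −∇h = (+0.005185 east, -0.005000 north), which points southeast.

SE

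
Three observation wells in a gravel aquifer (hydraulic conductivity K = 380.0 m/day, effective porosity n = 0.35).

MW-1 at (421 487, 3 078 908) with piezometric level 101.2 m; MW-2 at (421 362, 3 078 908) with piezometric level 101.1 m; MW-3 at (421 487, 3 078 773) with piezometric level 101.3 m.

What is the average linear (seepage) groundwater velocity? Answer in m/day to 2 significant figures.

1.2 m/day

∂h/∂x = (101.1 − 101.2) / (421362 − 421487) = +0.0008000
∂h/∂y = (101.3 − 101.2) / (3078773 − 3078908) = -0.0007407
|∇h| = √(0.0008000² + -0.0007407²) = 0.00109
Seepage velocity v = K·i/n = 380.0 × 0.00109 / 0.35 = 1.183 m/day.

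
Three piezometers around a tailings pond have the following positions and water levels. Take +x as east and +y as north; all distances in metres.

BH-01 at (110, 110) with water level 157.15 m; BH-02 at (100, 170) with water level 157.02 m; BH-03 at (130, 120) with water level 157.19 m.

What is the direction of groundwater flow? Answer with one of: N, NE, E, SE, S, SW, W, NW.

Taking BH-01 as reference: BH-02−BH-01 = (-10, 60, -0.13); BH-03−BH-01 = (20, 10, +0.04).
Solve a·Δx + b·Δy = Δh: det = (-10)·10 − 20·60 = -1300.
∂h/∂x = [(-0.13)·10 − (+0.04)·60] / -1300 = +0.002846
∂h/∂y = [(-10)·(+0.04) − 20·(-0.13)] / -1300 = -0.001692
Flow = −∇h = (-0.002846 east, +0.001692 north), which points northwest.

NW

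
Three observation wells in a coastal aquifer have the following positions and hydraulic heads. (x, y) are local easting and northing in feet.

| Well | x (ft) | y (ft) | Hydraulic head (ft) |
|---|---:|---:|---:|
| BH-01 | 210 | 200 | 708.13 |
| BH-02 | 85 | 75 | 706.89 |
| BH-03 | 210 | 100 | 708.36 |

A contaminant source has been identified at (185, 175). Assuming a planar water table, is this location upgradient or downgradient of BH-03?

downgradient

Three-point gradient (reference BH-01): Δ to BH-02 = (-125, -125, -1.24), Δ to BH-03 = (0, -100, +0.23).
∂h/∂x = +0.01222, ∂h/∂y = -0.002300 (det = 12500).
Head at (185, 175) = 708.13 + (+0.01222)·(-25) + (-0.002300)·(-25) = 707.88 ft.
That is lower than the 708.36 ft at BH-03, so the point is downgradient.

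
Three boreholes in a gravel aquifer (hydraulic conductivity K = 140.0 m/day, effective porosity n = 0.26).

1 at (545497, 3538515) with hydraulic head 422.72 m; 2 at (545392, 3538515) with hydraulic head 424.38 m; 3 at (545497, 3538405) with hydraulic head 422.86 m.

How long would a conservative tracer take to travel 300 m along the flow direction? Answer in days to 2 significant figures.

∂h/∂x = (424.38 − 422.72) / (545392 − 545497) = -0.01581
∂h/∂y = (422.86 − 422.72) / (3538405 − 3538515) = -0.001273
|∇h| = √(-0.01581² + -0.001273²) = 0.01586
Seepage velocity v = K·i/n = 140.0 × 0.01586 / 0.26 = 8.54 m/day.
t = 300 / 8.54 = 35.13 days.

35 days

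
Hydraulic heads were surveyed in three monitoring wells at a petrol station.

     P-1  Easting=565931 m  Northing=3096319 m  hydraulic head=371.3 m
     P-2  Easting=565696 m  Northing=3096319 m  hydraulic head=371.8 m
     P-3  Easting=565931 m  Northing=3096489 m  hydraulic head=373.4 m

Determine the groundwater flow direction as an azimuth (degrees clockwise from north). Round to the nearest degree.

∂h/∂x = (371.8 − 371.3) / (565696 − 565931) = -0.002128
∂h/∂y = (373.4 − 371.3) / (3096489 − 3096319) = +0.01235
Flow direction (−∇h) has components (+0.002128 E, -0.01235 N).
Azimuth = atan2(E, N) = atan2(+0.002128, -0.01235) = 170.2° ≈ 170°.

170°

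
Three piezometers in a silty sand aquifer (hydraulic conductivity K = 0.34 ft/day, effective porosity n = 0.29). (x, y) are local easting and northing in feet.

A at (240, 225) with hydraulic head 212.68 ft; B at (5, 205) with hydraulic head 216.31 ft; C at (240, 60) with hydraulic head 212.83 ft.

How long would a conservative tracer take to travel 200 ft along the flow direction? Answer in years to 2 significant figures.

Taking A as reference: B−A = (-235, -20, +3.63); C−A = (0, -165, +0.15).
Solve a·Δx + b·Δy = Δh: det = (-235)·(-165) − 0·(-20) = 38775.
∂h/∂x = [(+3.63)·(-165) − (+0.15)·(-20)] / 38775 = -0.01537
∂h/∂y = [(-235)·(+0.15) − 0·(+3.63)] / 38775 = -0.0009091
|∇h| = √(-0.01537² + -0.0009091²) = 0.0154
Seepage velocity v = K·i/n = 0.34 × 0.0154 / 0.29 = 0.01806 ft/day.
t = 200 / 0.01806 = 1.107e+04 days = 30.3 years.

30 years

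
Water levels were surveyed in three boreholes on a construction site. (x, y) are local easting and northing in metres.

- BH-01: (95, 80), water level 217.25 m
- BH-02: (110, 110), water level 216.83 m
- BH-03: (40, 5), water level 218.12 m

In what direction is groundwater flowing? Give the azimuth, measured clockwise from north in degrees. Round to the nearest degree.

With h = a·x + b·y + c and BH-01 as origin, the differences give:
  15·a + 30·b = -0.42
  (-55)·a + (-75)·b = +0.87
Eliminate b (×(-75) and ×30, subtract): 525·a = 5.400 → a = ∂h/∂x = +0.01029
Back-substitute: b = ∂h/∂y = -0.01914.
Flow direction (−∇h) has components (-0.01029 E, +0.01914 N).
Azimuth = atan2(E, N) = atan2(-0.01029, +0.01914) = 331.8° ≈ 332°.

332°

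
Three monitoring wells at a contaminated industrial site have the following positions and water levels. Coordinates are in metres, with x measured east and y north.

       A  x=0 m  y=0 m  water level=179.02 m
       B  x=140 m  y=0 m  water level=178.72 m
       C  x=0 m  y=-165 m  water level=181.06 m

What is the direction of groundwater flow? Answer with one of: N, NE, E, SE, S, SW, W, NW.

∂h/∂x = (178.72 − 179.02) / (140 − 0) = -0.002143
∂h/∂y = (181.06 − 179.02) / (-165 − 0) = -0.01236
Flow = −∇h = (+0.002143 east, +0.01236 north), which points north.

N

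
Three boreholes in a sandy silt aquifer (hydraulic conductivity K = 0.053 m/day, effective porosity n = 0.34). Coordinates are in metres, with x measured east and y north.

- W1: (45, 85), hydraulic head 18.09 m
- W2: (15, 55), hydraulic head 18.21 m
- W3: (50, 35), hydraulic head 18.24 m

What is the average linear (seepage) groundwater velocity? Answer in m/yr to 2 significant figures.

0.18 m/yr

Taking W1 as reference: W2−W1 = (-30, -30, +0.12); W3−W1 = (5, -50, +0.15).
Determinant of the coordinate differences = (-30)·(-50) − 5·(-30) = 1650.
∂h/∂x = [(+0.12)·(-50) − (+0.15)·(-30)] / 1650 = -0.0009091
∂h/∂y = [(-30)·(+0.15) − 5·(+0.12)] / 1650 = -0.003091
|∇h| = √(-0.0009091² + -0.003091²) = 0.003222
Seepage velocity v = K·i/n = 0.053 × 0.003222 / 0.34 = 0.0005023 m/day = 0.1835 m/yr.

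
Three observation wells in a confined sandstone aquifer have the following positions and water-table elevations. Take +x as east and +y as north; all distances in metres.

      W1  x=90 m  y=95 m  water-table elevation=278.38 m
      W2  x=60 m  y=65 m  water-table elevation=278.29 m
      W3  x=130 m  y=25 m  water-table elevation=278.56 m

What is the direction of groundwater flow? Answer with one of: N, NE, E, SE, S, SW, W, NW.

Taking W1 as reference: W2−W1 = (-30, -30, -0.09); W3−W1 = (40, -70, +0.18).
Solve a·Δx + b·Δy = Δh: det = (-30)·(-70) − 40·(-30) = 3300.
∂h/∂x = [(-0.09)·(-70) − (+0.18)·(-30)] / 3300 = +0.003545
∂h/∂y = [(-30)·(+0.18) − 40·(-0.09)] / 3300 = -0.0005455
Flow = −∇h = (-0.003545 east, +0.0005455 north), which points west.

W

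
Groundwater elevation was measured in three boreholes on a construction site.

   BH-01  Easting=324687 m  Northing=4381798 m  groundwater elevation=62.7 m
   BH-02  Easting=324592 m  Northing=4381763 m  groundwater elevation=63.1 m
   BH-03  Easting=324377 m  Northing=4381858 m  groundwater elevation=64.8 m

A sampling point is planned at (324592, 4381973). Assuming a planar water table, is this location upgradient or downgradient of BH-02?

upgradient

Differences from BH-01: to BH-02 (Δx, Δy, Δh) = (-95, -35, +0.4); to BH-03 = (-310, 60, +2.1).
Solve a·Δx + b·Δy = Δh: det = (-95)·60 − (-310)·(-35) = -16550.
∂h/∂x = [(+0.4)·60 − (+2.1)·(-35)] / -16550 = -0.005891
∂h/∂y = [(-95)·(+2.1) − (-310)·(+0.4)] / -16550 = +0.004562
Head at (324592, 4381973) = 62.7 + (-0.005891)·(-95) + (+0.004562)·(175) = 64.06 m.
That is higher than the 63.1 m at BH-02, so the point is upgradient.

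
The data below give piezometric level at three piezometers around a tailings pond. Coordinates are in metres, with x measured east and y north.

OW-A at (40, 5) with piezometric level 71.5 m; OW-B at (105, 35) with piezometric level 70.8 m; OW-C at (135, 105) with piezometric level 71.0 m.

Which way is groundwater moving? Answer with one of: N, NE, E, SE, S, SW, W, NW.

Taking OW-A as reference: OW-B−OW-A = (65, 30, -0.7); OW-C−OW-A = (95, 100, -0.5).
Determinant of the coordinate differences = 65·100 − 95·30 = 3650.
∂h/∂x = [(-0.7)·100 − (-0.5)·30] / 3650 = -0.01507
∂h/∂y = [65·(-0.5) − 95·(-0.7)] / 3650 = +0.009315
Flow = −∇h = (+0.01507 east, -0.009315 north), which points southeast.

SE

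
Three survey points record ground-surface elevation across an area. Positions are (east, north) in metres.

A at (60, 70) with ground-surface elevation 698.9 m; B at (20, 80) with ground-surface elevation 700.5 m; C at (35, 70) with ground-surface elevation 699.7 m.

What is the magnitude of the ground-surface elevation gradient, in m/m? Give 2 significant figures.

0.045 m/m

Taking A as reference: B−A = (-40, 10, +1.6); C−A = (-25, 0, +0.8).
Solve a·Δx + b·Δy = Δz: det = (-40)·0 − (-25)·10 = 250.
∂z/∂x = [(+1.6)·0 − (+0.8)·10] / 250 = -0.03200
∂z/∂y = [(-40)·(+0.8) − (-25)·(+1.6)] / 250 = +0.03200
|∇f| = √(-0.03200² + 0.03200²) = 0.04525 m/m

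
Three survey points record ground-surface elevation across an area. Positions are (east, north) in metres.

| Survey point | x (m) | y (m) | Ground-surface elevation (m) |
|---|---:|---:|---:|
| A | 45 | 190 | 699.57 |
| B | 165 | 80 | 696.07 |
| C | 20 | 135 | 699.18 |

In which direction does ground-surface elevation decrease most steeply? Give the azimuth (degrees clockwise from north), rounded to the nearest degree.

132°

Differences from A: to B (Δx, Δy, Δh) = (120, -110, -3.50); to C = (-25, -55, -0.39).
Solve a·Δx + b·Δy = Δz: det = 120·(-55) − (-25)·(-110) = -9350.
∂z/∂x = [(-3.50)·(-55) − (-0.39)·(-110)] / -9350 = -0.01600
∂z/∂y = [120·(-0.39) − (-25)·(-3.50)] / -9350 = +0.01436
Steepest decrease is along −∇f: components (+0.01600 E, -0.01436 N).
Azimuth = atan2(+0.01600, -0.01436) = 131.9° ≈ 132°.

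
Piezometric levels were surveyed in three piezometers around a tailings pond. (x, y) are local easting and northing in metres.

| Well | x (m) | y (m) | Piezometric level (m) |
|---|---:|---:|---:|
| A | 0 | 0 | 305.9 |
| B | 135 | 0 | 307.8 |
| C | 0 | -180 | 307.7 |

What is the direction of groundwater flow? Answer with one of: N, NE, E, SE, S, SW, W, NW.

NW

∂h/∂x = (307.8 − 305.9) / (135 − 0) = +0.01407
∂h/∂y = (307.7 − 305.9) / (-180 − 0) = -0.01000
Flow = −∇h = (-0.01407 east, +0.01000 north), which points northwest.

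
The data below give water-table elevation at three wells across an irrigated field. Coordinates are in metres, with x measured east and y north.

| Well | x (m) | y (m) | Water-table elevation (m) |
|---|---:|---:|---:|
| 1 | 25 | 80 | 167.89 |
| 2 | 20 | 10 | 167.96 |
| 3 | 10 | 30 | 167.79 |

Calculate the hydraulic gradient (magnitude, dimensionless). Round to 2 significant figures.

0.013

Taking 1 as reference: 2−1 = (-5, -70, +0.07); 3−1 = (-15, -50, -0.10).
Determinant of the coordinate differences = (-5)·(-50) − (-15)·(-70) = -800.
∂h/∂x = [(+0.07)·(-50) − (-0.10)·(-70)] / -800 = +0.01313
∂h/∂y = [(-5)·(-0.10) − (-15)·(+0.07)] / -800 = -0.001938
|∇h| = √(0.01313² + -0.001938²) = 0.01327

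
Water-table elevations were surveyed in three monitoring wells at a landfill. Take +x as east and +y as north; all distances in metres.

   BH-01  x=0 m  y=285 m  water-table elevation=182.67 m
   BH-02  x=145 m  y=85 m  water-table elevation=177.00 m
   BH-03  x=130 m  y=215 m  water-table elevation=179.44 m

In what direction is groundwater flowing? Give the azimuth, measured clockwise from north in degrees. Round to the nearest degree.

137°

With h = a·x + b·y + c and BH-01 as origin, the differences give:
  145·a + (-200)·b = -5.67
  130·a + (-70)·b = -3.23
Eliminate b (×(-70) and ×(-200), subtract): 15850·a = -249.100 → a = ∂h/∂x = -0.01572
Back-substitute: b = ∂h/∂y = +0.01696.
Flow direction (−∇h) has components (+0.01572 E, -0.01696 N).
Azimuth = atan2(E, N) = atan2(+0.01572, -0.01696) = 137.2° ≈ 137°.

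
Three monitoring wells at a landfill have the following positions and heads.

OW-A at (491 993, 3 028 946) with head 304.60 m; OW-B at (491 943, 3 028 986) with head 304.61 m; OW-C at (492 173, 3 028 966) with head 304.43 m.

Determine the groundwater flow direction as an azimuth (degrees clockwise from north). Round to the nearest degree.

Differences from OW-A: to OW-B (Δx, Δy, Δh) = (-50, 40, +0.01); to OW-C = (180, 20, -0.17).
Determinant of the coordinate differences = (-50)·20 − 180·40 = -8200.
∂h/∂x = [(+0.01)·20 − (-0.17)·40] / -8200 = -0.0008537
∂h/∂y = [(-50)·(-0.17) − 180·(+0.01)] / -8200 = -0.0008171
Flow direction (−∇h) has components (+0.0008537 E, +0.0008171 N).
Azimuth = atan2(E, N) = atan2(+0.0008537, +0.0008171) = 46.3° ≈ 046°.

046°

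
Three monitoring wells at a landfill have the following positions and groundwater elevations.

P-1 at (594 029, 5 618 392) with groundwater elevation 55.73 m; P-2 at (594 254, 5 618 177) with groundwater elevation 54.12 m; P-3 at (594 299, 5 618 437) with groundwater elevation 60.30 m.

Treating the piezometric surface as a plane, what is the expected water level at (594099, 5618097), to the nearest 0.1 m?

Differences from P-1: to P-2 (Δx, Δy, Δh) = (225, -215, -1.61); to P-3 = (270, 45, +4.57).
Solve a·Δx + b·Δy = Δh: det = 225·45 − 270·(-215) = 68175.
∂h/∂x = [(-1.61)·45 − (+4.57)·(-215)] / 68175 = +0.01335
∂h/∂y = [225·(+4.57) − 270·(-1.61)] / 68175 = +0.02146
h(594099, 5618097) = 55.73 + (+0.01335)·(70) + (+0.02146)·(-295) = 55.73 +0.934 -6.330 = 50.334 m.

50.3 m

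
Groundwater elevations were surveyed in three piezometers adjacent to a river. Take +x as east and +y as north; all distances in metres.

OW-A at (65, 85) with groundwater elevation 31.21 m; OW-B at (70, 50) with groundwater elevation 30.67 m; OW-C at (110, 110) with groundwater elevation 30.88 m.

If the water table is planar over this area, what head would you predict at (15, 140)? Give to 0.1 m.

32.7 m

Differences from OW-A: to OW-B (Δx, Δy, Δh) = (5, -35, -0.54); to OW-C = (45, 25, -0.33).
Solve a·Δx + b·Δy = Δh: det = 5·25 − 45·(-35) = 1700.
∂h/∂x = [(-0.54)·25 − (-0.33)·(-35)] / 1700 = -0.01474
∂h/∂y = [5·(-0.33) − 45·(-0.54)] / 1700 = +0.01332
h(15, 140) = 31.21 + (-0.01474)·(-50) + (+0.01332)·(55) = 31.21 +0.737 +0.733 = 32.680 m.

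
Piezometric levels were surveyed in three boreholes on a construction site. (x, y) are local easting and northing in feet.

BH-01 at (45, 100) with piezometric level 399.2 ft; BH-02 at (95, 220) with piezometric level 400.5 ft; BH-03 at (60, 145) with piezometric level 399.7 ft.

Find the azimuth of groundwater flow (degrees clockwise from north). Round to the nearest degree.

Differences from BH-01: to BH-02 (Δx, Δy, Δh) = (50, 120, +1.3); to BH-03 = (15, 45, +0.5).
Determinant of the coordinate differences = 50·45 − 15·120 = 450.
∂h/∂x = [(+1.3)·45 − (+0.5)·120] / 450 = -0.003333
∂h/∂y = [50·(+0.5) − 15·(+1.3)] / 450 = +0.01222
Flow direction (−∇h) has components (+0.003333 E, -0.01222 N).
Azimuth = atan2(E, N) = atan2(+0.003333, -0.01222) = 164.7° ≈ 165°.

165°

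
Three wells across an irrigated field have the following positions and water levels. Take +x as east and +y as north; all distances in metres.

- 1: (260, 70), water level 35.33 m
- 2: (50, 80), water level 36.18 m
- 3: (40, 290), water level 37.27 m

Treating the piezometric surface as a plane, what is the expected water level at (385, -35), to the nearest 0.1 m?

34.3 m

With h = a·x + b·y + c and 1 as origin, the differences give:
  (-210)·a + 10·b = +0.85
  (-220)·a + 220·b = +1.94
Eliminate b (×220 and ×10, subtract): -44000·a = 167.600 → a = ∂h/∂x = -0.003809
Back-substitute: b = ∂h/∂y = +0.005009.
h(385, -35) = 35.33 + (-0.003809)·(125) + (+0.005009)·(-105) = 35.33 -0.476 -0.526 = 34.328 m.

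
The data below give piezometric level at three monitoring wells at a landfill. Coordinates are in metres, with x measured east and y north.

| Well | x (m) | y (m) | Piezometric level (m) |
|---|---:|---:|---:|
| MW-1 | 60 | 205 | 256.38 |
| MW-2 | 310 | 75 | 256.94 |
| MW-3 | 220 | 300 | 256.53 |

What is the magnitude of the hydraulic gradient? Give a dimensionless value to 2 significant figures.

0.0020

Taking MW-1 as reference: MW-2−MW-1 = (250, -130, +0.56); MW-3−MW-1 = (160, 95, +0.15).
Determinant of the coordinate differences = 250·95 − 160·(-130) = 44550.
∂h/∂x = [(+0.56)·95 − (+0.15)·(-130)] / 44550 = +0.001632
∂h/∂y = [250·(+0.15) − 160·(+0.56)] / 44550 = -0.001169
|∇h| = √(0.001632² + -0.001169²) = 0.002007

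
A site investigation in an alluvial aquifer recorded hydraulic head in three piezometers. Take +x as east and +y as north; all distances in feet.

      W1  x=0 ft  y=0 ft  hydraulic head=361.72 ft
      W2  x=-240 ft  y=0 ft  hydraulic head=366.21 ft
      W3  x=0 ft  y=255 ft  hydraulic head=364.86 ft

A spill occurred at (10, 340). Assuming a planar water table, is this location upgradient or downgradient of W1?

upgradient

∂h/∂x = (366.21 − 361.72) / (-240 − 0) = -0.01871
∂h/∂y = (364.86 − 361.72) / (255 − 0) = +0.01231
Head at (10, 340) = 361.72 + (-0.01871)·(10) + (+0.01231)·(340) = 365.72 ft.
That is higher than the 361.72 ft at W1, so the point is upgradient.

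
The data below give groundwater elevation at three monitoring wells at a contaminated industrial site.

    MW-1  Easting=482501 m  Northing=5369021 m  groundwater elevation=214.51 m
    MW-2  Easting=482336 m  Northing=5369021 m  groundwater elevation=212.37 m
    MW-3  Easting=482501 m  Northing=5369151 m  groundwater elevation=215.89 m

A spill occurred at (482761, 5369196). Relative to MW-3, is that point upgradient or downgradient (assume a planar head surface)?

∂h/∂x = (212.37 − 214.51) / (482336 − 482501) = +0.01297
∂h/∂y = (215.89 − 214.51) / (5369151 − 5369021) = +0.01062
Head at (482761, 5369196) = 214.51 + (+0.01297)·(260) + (+0.01062)·(175) = 219.74 m.
That is higher than the 215.89 m at MW-3, so the point is upgradient.

upgradient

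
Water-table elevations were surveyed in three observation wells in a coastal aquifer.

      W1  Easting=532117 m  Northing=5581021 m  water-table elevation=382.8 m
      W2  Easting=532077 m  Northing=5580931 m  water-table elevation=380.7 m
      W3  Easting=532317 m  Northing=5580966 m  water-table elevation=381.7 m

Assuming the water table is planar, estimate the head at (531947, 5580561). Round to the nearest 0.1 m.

Differences from W1: to W2 (Δx, Δy, Δh) = (-40, -90, -2.1); to W3 = (200, -55, -1.1).
Solve a·Δx + b·Δy = Δh: det = (-40)·(-55) − 200·(-90) = 20200.
∂h/∂x = [(-2.1)·(-55) − (-1.1)·(-90)] / 20200 = +0.0008168
∂h/∂y = [(-40)·(-1.1) − 200·(-2.1)] / 20200 = +0.02297
h(531947, 5580561) = 382.8 + (+0.0008168)·(-170) + (+0.02297)·(-460) = 382.8 -0.139 -10.566 = 372.095 m.

372.1 m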